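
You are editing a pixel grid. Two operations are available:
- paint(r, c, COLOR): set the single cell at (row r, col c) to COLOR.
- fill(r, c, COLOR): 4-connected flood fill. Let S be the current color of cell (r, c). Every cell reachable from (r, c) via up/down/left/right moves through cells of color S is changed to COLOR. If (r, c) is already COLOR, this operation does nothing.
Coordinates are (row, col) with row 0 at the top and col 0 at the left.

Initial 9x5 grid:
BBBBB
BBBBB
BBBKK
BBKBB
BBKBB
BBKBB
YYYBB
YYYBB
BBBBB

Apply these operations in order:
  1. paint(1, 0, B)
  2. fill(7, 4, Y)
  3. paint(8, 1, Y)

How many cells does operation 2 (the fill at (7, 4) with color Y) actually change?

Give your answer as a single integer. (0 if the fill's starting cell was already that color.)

After op 1 paint(1,0,B):
BBBBB
BBBBB
BBBKK
BBKBB
BBKBB
BBKBB
YYYBB
YYYBB
BBBBB
After op 2 fill(7,4,Y) [15 cells changed]:
BBBBB
BBBBB
BBBKK
BBKYY
BBKYY
BBKYY
YYYYY
YYYYY
YYYYY

Answer: 15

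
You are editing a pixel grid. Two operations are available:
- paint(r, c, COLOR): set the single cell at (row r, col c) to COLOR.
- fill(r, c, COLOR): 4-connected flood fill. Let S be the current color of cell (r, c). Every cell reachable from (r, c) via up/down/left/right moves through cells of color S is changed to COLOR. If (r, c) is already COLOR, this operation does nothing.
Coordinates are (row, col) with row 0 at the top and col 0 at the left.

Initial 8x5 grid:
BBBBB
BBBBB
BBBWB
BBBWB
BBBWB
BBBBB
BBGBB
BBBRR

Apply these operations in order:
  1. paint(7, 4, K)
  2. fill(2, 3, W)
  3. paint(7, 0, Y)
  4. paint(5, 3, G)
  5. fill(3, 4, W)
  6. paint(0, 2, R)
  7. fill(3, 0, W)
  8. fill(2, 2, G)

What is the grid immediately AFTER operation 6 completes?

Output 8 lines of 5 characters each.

Answer: WWRWW
WWWWW
WWWWW
WWWWW
WWWWW
WWWGW
WWGWW
YWWRK

Derivation:
After op 1 paint(7,4,K):
BBBBB
BBBBB
BBBWB
BBBWB
BBBWB
BBBBB
BBGBB
BBBRK
After op 2 fill(2,3,W) [0 cells changed]:
BBBBB
BBBBB
BBBWB
BBBWB
BBBWB
BBBBB
BBGBB
BBBRK
After op 3 paint(7,0,Y):
BBBBB
BBBBB
BBBWB
BBBWB
BBBWB
BBBBB
BBGBB
YBBRK
After op 4 paint(5,3,G):
BBBBB
BBBBB
BBBWB
BBBWB
BBBWB
BBBGB
BBGBB
YBBRK
After op 5 fill(3,4,W) [32 cells changed]:
WWWWW
WWWWW
WWWWW
WWWWW
WWWWW
WWWGW
WWGWW
YWWRK
After op 6 paint(0,2,R):
WWRWW
WWWWW
WWWWW
WWWWW
WWWWW
WWWGW
WWGWW
YWWRK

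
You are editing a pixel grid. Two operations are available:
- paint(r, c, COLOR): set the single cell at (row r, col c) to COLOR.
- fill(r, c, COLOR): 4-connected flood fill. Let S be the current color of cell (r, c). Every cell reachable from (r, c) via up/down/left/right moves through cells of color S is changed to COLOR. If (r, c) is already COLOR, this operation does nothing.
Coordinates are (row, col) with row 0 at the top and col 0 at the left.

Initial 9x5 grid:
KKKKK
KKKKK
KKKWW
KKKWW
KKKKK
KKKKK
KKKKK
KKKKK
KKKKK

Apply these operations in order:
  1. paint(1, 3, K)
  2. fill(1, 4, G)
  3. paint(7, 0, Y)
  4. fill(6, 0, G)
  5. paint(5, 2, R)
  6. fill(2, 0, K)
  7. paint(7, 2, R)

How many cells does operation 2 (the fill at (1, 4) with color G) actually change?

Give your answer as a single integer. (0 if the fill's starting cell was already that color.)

Answer: 41

Derivation:
After op 1 paint(1,3,K):
KKKKK
KKKKK
KKKWW
KKKWW
KKKKK
KKKKK
KKKKK
KKKKK
KKKKK
After op 2 fill(1,4,G) [41 cells changed]:
GGGGG
GGGGG
GGGWW
GGGWW
GGGGG
GGGGG
GGGGG
GGGGG
GGGGG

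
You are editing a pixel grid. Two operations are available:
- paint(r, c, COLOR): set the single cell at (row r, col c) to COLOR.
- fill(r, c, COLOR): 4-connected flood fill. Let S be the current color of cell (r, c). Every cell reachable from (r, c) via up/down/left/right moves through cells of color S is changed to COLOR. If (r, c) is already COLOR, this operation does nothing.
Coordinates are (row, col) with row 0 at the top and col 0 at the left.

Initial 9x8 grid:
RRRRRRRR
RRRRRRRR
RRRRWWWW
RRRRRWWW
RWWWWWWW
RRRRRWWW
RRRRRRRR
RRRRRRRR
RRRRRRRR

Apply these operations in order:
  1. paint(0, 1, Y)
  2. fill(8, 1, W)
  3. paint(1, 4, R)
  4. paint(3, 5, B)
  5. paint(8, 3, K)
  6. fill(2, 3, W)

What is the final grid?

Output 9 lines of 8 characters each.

After op 1 paint(0,1,Y):
RYRRRRRR
RRRRRRRR
RRRRWWWW
RRRRRWWW
RWWWWWWW
RRRRRWWW
RRRRRRRR
RRRRRRRR
RRRRRRRR
After op 2 fill(8,1,W) [54 cells changed]:
WYWWWWWW
WWWWWWWW
WWWWWWWW
WWWWWWWW
WWWWWWWW
WWWWWWWW
WWWWWWWW
WWWWWWWW
WWWWWWWW
After op 3 paint(1,4,R):
WYWWWWWW
WWWWRWWW
WWWWWWWW
WWWWWWWW
WWWWWWWW
WWWWWWWW
WWWWWWWW
WWWWWWWW
WWWWWWWW
After op 4 paint(3,5,B):
WYWWWWWW
WWWWRWWW
WWWWWWWW
WWWWWBWW
WWWWWWWW
WWWWWWWW
WWWWWWWW
WWWWWWWW
WWWWWWWW
After op 5 paint(8,3,K):
WYWWWWWW
WWWWRWWW
WWWWWWWW
WWWWWBWW
WWWWWWWW
WWWWWWWW
WWWWWWWW
WWWWWWWW
WWWKWWWW
After op 6 fill(2,3,W) [0 cells changed]:
WYWWWWWW
WWWWRWWW
WWWWWWWW
WWWWWBWW
WWWWWWWW
WWWWWWWW
WWWWWWWW
WWWWWWWW
WWWKWWWW

Answer: WYWWWWWW
WWWWRWWW
WWWWWWWW
WWWWWBWW
WWWWWWWW
WWWWWWWW
WWWWWWWW
WWWWWWWW
WWWKWWWW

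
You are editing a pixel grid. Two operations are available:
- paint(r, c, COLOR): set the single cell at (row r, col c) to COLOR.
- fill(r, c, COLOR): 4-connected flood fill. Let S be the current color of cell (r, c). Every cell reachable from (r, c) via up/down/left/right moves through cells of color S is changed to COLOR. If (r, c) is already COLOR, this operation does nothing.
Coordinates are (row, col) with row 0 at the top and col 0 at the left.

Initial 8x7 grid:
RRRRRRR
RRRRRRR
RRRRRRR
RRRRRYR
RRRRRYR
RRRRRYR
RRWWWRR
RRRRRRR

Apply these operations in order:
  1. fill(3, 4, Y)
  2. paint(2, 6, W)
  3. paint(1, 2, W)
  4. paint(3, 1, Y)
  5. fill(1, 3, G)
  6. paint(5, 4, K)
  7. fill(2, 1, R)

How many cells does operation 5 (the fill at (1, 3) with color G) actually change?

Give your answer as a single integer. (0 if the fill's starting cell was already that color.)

After op 1 fill(3,4,Y) [50 cells changed]:
YYYYYYY
YYYYYYY
YYYYYYY
YYYYYYY
YYYYYYY
YYYYYYY
YYWWWYY
YYYYYYY
After op 2 paint(2,6,W):
YYYYYYY
YYYYYYY
YYYYYYW
YYYYYYY
YYYYYYY
YYYYYYY
YYWWWYY
YYYYYYY
After op 3 paint(1,2,W):
YYYYYYY
YYWYYYY
YYYYYYW
YYYYYYY
YYYYYYY
YYYYYYY
YYWWWYY
YYYYYYY
After op 4 paint(3,1,Y):
YYYYYYY
YYWYYYY
YYYYYYW
YYYYYYY
YYYYYYY
YYYYYYY
YYWWWYY
YYYYYYY
After op 5 fill(1,3,G) [51 cells changed]:
GGGGGGG
GGWGGGG
GGGGGGW
GGGGGGG
GGGGGGG
GGGGGGG
GGWWWGG
GGGGGGG

Answer: 51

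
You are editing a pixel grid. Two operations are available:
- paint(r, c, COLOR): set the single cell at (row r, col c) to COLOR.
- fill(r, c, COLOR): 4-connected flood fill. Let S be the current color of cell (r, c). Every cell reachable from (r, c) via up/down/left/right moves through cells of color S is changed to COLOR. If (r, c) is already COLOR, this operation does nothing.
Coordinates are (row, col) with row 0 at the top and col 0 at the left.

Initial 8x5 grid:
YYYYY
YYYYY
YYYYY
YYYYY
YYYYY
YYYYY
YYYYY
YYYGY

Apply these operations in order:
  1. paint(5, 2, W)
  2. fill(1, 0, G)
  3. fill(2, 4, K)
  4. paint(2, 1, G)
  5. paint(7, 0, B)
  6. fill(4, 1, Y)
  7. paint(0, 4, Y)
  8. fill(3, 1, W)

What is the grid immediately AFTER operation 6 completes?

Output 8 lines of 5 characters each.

Answer: YYYYY
YYYYY
YGYYY
YYYYY
YYYYY
YYWYY
YYYYY
BYYYY

Derivation:
After op 1 paint(5,2,W):
YYYYY
YYYYY
YYYYY
YYYYY
YYYYY
YYWYY
YYYYY
YYYGY
After op 2 fill(1,0,G) [38 cells changed]:
GGGGG
GGGGG
GGGGG
GGGGG
GGGGG
GGWGG
GGGGG
GGGGG
After op 3 fill(2,4,K) [39 cells changed]:
KKKKK
KKKKK
KKKKK
KKKKK
KKKKK
KKWKK
KKKKK
KKKKK
After op 4 paint(2,1,G):
KKKKK
KKKKK
KGKKK
KKKKK
KKKKK
KKWKK
KKKKK
KKKKK
After op 5 paint(7,0,B):
KKKKK
KKKKK
KGKKK
KKKKK
KKKKK
KKWKK
KKKKK
BKKKK
After op 6 fill(4,1,Y) [37 cells changed]:
YYYYY
YYYYY
YGYYY
YYYYY
YYYYY
YYWYY
YYYYY
BYYYY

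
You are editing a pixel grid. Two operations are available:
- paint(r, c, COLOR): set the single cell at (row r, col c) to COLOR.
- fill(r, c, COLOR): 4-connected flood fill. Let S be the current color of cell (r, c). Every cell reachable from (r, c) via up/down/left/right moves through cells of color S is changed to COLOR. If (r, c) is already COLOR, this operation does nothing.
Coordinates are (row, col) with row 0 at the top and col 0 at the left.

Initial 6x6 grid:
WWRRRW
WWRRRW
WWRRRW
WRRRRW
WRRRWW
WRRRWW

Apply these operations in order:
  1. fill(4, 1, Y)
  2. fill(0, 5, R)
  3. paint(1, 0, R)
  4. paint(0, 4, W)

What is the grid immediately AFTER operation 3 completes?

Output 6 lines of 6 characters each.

After op 1 fill(4,1,Y) [19 cells changed]:
WWYYYW
WWYYYW
WWYYYW
WYYYYW
WYYYWW
WYYYWW
After op 2 fill(0,5,R) [8 cells changed]:
WWYYYR
WWYYYR
WWYYYR
WYYYYR
WYYYRR
WYYYRR
After op 3 paint(1,0,R):
WWYYYR
RWYYYR
WWYYYR
WYYYYR
WYYYRR
WYYYRR

Answer: WWYYYR
RWYYYR
WWYYYR
WYYYYR
WYYYRR
WYYYRR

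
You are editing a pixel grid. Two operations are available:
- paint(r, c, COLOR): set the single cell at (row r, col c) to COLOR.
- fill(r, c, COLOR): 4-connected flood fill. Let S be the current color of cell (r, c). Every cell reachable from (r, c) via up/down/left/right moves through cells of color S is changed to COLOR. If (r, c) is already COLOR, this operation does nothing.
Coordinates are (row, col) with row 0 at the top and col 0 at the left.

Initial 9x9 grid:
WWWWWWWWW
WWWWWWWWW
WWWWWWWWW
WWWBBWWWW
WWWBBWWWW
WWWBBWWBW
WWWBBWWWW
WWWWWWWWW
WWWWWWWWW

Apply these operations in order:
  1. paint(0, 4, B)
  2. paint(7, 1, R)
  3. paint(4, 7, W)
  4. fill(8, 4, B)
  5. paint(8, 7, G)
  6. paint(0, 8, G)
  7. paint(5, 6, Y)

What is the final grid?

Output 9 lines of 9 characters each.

Answer: BBBBBBBBG
BBBBBBBBB
BBBBBBBBB
BBBBBBBBB
BBBBBBBBB
BBBBBBYBB
BBBBBBBBB
BRBBBBBBB
BBBBBBBGB

Derivation:
After op 1 paint(0,4,B):
WWWWBWWWW
WWWWWWWWW
WWWWWWWWW
WWWBBWWWW
WWWBBWWWW
WWWBBWWBW
WWWBBWWWW
WWWWWWWWW
WWWWWWWWW
After op 2 paint(7,1,R):
WWWWBWWWW
WWWWWWWWW
WWWWWWWWW
WWWBBWWWW
WWWBBWWWW
WWWBBWWBW
WWWBBWWWW
WRWWWWWWW
WWWWWWWWW
After op 3 paint(4,7,W):
WWWWBWWWW
WWWWWWWWW
WWWWWWWWW
WWWBBWWWW
WWWBBWWWW
WWWBBWWBW
WWWBBWWWW
WRWWWWWWW
WWWWWWWWW
After op 4 fill(8,4,B) [70 cells changed]:
BBBBBBBBB
BBBBBBBBB
BBBBBBBBB
BBBBBBBBB
BBBBBBBBB
BBBBBBBBB
BBBBBBBBB
BRBBBBBBB
BBBBBBBBB
After op 5 paint(8,7,G):
BBBBBBBBB
BBBBBBBBB
BBBBBBBBB
BBBBBBBBB
BBBBBBBBB
BBBBBBBBB
BBBBBBBBB
BRBBBBBBB
BBBBBBBGB
After op 6 paint(0,8,G):
BBBBBBBBG
BBBBBBBBB
BBBBBBBBB
BBBBBBBBB
BBBBBBBBB
BBBBBBBBB
BBBBBBBBB
BRBBBBBBB
BBBBBBBGB
After op 7 paint(5,6,Y):
BBBBBBBBG
BBBBBBBBB
BBBBBBBBB
BBBBBBBBB
BBBBBBBBB
BBBBBBYBB
BBBBBBBBB
BRBBBBBBB
BBBBBBBGB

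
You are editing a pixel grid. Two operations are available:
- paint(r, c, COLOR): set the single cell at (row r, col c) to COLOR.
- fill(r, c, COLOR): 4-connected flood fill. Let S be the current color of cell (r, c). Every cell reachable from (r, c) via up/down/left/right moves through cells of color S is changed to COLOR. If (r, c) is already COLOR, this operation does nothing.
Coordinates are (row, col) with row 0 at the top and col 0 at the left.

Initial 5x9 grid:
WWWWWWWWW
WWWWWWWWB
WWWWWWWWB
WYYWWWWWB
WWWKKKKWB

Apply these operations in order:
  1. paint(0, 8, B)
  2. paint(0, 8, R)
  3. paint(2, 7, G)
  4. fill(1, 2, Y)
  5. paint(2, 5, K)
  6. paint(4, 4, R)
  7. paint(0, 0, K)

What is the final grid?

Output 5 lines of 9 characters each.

After op 1 paint(0,8,B):
WWWWWWWWB
WWWWWWWWB
WWWWWWWWB
WYYWWWWWB
WWWKKKKWB
After op 2 paint(0,8,R):
WWWWWWWWR
WWWWWWWWB
WWWWWWWWB
WYYWWWWWB
WWWKKKKWB
After op 3 paint(2,7,G):
WWWWWWWWR
WWWWWWWWB
WWWWWWWGB
WYYWWWWWB
WWWKKKKWB
After op 4 fill(1,2,Y) [33 cells changed]:
YYYYYYYYR
YYYYYYYYB
YYYYYYYGB
YYYYYYYYB
YYYKKKKYB
After op 5 paint(2,5,K):
YYYYYYYYR
YYYYYYYYB
YYYYYKYGB
YYYYYYYYB
YYYKKKKYB
After op 6 paint(4,4,R):
YYYYYYYYR
YYYYYYYYB
YYYYYKYGB
YYYYYYYYB
YYYKRKKYB
After op 7 paint(0,0,K):
KYYYYYYYR
YYYYYYYYB
YYYYYKYGB
YYYYYYYYB
YYYKRKKYB

Answer: KYYYYYYYR
YYYYYYYYB
YYYYYKYGB
YYYYYYYYB
YYYKRKKYB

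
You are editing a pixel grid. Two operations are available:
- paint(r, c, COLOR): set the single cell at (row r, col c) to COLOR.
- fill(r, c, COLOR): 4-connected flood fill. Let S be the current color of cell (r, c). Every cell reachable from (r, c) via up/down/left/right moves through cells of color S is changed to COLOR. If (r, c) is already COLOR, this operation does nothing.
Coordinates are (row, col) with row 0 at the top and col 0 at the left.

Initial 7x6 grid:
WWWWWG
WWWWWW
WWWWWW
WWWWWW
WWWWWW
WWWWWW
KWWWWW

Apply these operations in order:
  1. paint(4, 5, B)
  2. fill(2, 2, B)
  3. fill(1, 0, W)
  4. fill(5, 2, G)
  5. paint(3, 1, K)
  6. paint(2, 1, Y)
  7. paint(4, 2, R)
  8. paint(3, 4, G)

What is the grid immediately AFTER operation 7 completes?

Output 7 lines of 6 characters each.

After op 1 paint(4,5,B):
WWWWWG
WWWWWW
WWWWWW
WWWWWW
WWWWWB
WWWWWW
KWWWWW
After op 2 fill(2,2,B) [39 cells changed]:
BBBBBG
BBBBBB
BBBBBB
BBBBBB
BBBBBB
BBBBBB
KBBBBB
After op 3 fill(1,0,W) [40 cells changed]:
WWWWWG
WWWWWW
WWWWWW
WWWWWW
WWWWWW
WWWWWW
KWWWWW
After op 4 fill(5,2,G) [40 cells changed]:
GGGGGG
GGGGGG
GGGGGG
GGGGGG
GGGGGG
GGGGGG
KGGGGG
After op 5 paint(3,1,K):
GGGGGG
GGGGGG
GGGGGG
GKGGGG
GGGGGG
GGGGGG
KGGGGG
After op 6 paint(2,1,Y):
GGGGGG
GGGGGG
GYGGGG
GKGGGG
GGGGGG
GGGGGG
KGGGGG
After op 7 paint(4,2,R):
GGGGGG
GGGGGG
GYGGGG
GKGGGG
GGRGGG
GGGGGG
KGGGGG

Answer: GGGGGG
GGGGGG
GYGGGG
GKGGGG
GGRGGG
GGGGGG
KGGGGG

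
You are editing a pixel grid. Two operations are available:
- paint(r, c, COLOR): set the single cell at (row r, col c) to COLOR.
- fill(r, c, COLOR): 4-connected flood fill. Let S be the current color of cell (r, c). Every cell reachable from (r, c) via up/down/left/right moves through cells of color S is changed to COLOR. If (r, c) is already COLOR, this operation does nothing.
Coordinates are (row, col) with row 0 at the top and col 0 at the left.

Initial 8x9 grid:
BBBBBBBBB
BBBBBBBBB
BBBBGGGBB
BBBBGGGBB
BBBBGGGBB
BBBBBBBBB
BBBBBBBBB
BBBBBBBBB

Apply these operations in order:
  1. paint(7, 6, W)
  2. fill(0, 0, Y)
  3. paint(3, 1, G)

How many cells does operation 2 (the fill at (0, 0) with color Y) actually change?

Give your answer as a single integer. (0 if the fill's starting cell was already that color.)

Answer: 62

Derivation:
After op 1 paint(7,6,W):
BBBBBBBBB
BBBBBBBBB
BBBBGGGBB
BBBBGGGBB
BBBBGGGBB
BBBBBBBBB
BBBBBBBBB
BBBBBBWBB
After op 2 fill(0,0,Y) [62 cells changed]:
YYYYYYYYY
YYYYYYYYY
YYYYGGGYY
YYYYGGGYY
YYYYGGGYY
YYYYYYYYY
YYYYYYYYY
YYYYYYWYY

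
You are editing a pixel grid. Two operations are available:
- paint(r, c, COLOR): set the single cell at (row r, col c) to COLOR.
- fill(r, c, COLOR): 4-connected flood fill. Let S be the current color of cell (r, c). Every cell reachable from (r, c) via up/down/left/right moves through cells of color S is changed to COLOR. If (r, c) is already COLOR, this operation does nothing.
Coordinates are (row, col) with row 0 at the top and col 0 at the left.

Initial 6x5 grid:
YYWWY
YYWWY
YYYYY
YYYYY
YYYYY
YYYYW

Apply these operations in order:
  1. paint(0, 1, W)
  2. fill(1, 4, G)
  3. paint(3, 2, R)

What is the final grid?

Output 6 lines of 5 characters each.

After op 1 paint(0,1,W):
YWWWY
YYWWY
YYYYY
YYYYY
YYYYY
YYYYW
After op 2 fill(1,4,G) [24 cells changed]:
GWWWG
GGWWG
GGGGG
GGGGG
GGGGG
GGGGW
After op 3 paint(3,2,R):
GWWWG
GGWWG
GGGGG
GGRGG
GGGGG
GGGGW

Answer: GWWWG
GGWWG
GGGGG
GGRGG
GGGGG
GGGGW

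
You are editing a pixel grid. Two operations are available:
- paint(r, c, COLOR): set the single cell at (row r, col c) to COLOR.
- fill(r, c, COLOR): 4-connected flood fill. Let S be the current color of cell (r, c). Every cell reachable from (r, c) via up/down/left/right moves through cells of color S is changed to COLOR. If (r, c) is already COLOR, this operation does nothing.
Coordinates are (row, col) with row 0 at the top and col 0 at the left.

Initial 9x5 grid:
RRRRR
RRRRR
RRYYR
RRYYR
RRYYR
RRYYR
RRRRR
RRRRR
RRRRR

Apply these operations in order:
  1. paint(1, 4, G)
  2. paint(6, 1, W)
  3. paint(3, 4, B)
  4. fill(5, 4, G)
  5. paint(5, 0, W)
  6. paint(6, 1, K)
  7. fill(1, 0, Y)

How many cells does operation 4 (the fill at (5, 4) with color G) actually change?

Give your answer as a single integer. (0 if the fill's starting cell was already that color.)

Answer: 33

Derivation:
After op 1 paint(1,4,G):
RRRRR
RRRRG
RRYYR
RRYYR
RRYYR
RRYYR
RRRRR
RRRRR
RRRRR
After op 2 paint(6,1,W):
RRRRR
RRRRG
RRYYR
RRYYR
RRYYR
RRYYR
RWRRR
RRRRR
RRRRR
After op 3 paint(3,4,B):
RRRRR
RRRRG
RRYYR
RRYYB
RRYYR
RRYYR
RWRRR
RRRRR
RRRRR
After op 4 fill(5,4,G) [33 cells changed]:
GGGGG
GGGGG
GGYYR
GGYYB
GGYYG
GGYYG
GWGGG
GGGGG
GGGGG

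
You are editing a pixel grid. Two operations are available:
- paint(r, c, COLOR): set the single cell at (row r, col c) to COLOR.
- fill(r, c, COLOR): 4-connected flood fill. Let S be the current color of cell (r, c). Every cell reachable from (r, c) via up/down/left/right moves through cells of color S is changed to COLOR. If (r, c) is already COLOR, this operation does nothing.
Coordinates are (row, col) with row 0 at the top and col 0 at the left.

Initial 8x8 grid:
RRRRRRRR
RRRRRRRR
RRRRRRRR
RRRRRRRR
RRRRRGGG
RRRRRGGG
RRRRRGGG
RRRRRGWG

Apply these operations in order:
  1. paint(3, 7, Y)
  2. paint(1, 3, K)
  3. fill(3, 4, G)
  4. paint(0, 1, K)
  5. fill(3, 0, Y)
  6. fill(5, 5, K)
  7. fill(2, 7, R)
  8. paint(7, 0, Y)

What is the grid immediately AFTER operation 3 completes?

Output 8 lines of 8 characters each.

Answer: GGGGGGGG
GGGKGGGG
GGGGGGGG
GGGGGGGY
GGGGGGGG
GGGGGGGG
GGGGGGGG
GGGGGGWG

Derivation:
After op 1 paint(3,7,Y):
RRRRRRRR
RRRRRRRR
RRRRRRRR
RRRRRRRY
RRRRRGGG
RRRRRGGG
RRRRRGGG
RRRRRGWG
After op 2 paint(1,3,K):
RRRRRRRR
RRRKRRRR
RRRRRRRR
RRRRRRRY
RRRRRGGG
RRRRRGGG
RRRRRGGG
RRRRRGWG
After op 3 fill(3,4,G) [50 cells changed]:
GGGGGGGG
GGGKGGGG
GGGGGGGG
GGGGGGGY
GGGGGGGG
GGGGGGGG
GGGGGGGG
GGGGGGWG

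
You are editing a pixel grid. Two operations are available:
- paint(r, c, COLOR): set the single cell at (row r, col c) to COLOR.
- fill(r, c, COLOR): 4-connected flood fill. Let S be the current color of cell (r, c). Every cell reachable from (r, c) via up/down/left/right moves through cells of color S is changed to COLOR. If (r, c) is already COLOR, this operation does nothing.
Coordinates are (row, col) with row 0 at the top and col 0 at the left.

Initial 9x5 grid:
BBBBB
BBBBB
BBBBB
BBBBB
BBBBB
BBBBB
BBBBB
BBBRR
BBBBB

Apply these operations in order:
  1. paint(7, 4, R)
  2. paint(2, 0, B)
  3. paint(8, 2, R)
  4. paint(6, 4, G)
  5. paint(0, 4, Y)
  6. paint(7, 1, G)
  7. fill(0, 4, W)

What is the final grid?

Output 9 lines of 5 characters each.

Answer: BBBBW
BBBBB
BBBBB
BBBBB
BBBBB
BBBBB
BBBBG
BGBRR
BBRBB

Derivation:
After op 1 paint(7,4,R):
BBBBB
BBBBB
BBBBB
BBBBB
BBBBB
BBBBB
BBBBB
BBBRR
BBBBB
After op 2 paint(2,0,B):
BBBBB
BBBBB
BBBBB
BBBBB
BBBBB
BBBBB
BBBBB
BBBRR
BBBBB
After op 3 paint(8,2,R):
BBBBB
BBBBB
BBBBB
BBBBB
BBBBB
BBBBB
BBBBB
BBBRR
BBRBB
After op 4 paint(6,4,G):
BBBBB
BBBBB
BBBBB
BBBBB
BBBBB
BBBBB
BBBBG
BBBRR
BBRBB
After op 5 paint(0,4,Y):
BBBBY
BBBBB
BBBBB
BBBBB
BBBBB
BBBBB
BBBBG
BBBRR
BBRBB
After op 6 paint(7,1,G):
BBBBY
BBBBB
BBBBB
BBBBB
BBBBB
BBBBB
BBBBG
BGBRR
BBRBB
After op 7 fill(0,4,W) [1 cells changed]:
BBBBW
BBBBB
BBBBB
BBBBB
BBBBB
BBBBB
BBBBG
BGBRR
BBRBB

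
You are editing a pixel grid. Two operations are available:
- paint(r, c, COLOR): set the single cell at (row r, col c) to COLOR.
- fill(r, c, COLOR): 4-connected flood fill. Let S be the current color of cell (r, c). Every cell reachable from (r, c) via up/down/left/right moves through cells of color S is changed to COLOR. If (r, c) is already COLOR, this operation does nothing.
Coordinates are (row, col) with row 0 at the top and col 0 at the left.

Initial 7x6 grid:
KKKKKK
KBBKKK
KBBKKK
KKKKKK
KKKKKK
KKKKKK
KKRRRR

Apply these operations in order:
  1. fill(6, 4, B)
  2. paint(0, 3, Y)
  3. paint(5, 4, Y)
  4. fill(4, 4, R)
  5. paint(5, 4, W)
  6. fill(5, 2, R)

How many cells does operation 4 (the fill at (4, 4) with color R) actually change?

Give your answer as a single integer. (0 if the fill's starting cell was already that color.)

Answer: 32

Derivation:
After op 1 fill(6,4,B) [4 cells changed]:
KKKKKK
KBBKKK
KBBKKK
KKKKKK
KKKKKK
KKKKKK
KKBBBB
After op 2 paint(0,3,Y):
KKKYKK
KBBKKK
KBBKKK
KKKKKK
KKKKKK
KKKKKK
KKBBBB
After op 3 paint(5,4,Y):
KKKYKK
KBBKKK
KBBKKK
KKKKKK
KKKKKK
KKKKYK
KKBBBB
After op 4 fill(4,4,R) [32 cells changed]:
RRRYRR
RBBRRR
RBBRRR
RRRRRR
RRRRRR
RRRRYR
RRBBBB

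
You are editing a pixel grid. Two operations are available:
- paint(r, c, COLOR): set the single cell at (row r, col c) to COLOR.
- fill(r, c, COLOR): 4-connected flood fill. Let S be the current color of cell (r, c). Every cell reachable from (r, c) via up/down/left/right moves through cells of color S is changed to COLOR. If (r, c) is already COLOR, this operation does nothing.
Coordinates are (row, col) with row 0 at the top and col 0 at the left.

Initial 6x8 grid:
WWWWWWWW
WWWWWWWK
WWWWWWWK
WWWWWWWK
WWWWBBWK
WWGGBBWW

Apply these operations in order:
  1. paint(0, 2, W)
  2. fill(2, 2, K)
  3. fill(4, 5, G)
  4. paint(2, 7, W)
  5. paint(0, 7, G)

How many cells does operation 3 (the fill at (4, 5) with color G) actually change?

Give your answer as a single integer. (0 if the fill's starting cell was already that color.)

After op 1 paint(0,2,W):
WWWWWWWW
WWWWWWWK
WWWWWWWK
WWWWWWWK
WWWWBBWK
WWGGBBWW
After op 2 fill(2,2,K) [38 cells changed]:
KKKKKKKK
KKKKKKKK
KKKKKKKK
KKKKKKKK
KKKKBBKK
KKGGBBKK
After op 3 fill(4,5,G) [4 cells changed]:
KKKKKKKK
KKKKKKKK
KKKKKKKK
KKKKKKKK
KKKKGGKK
KKGGGGKK

Answer: 4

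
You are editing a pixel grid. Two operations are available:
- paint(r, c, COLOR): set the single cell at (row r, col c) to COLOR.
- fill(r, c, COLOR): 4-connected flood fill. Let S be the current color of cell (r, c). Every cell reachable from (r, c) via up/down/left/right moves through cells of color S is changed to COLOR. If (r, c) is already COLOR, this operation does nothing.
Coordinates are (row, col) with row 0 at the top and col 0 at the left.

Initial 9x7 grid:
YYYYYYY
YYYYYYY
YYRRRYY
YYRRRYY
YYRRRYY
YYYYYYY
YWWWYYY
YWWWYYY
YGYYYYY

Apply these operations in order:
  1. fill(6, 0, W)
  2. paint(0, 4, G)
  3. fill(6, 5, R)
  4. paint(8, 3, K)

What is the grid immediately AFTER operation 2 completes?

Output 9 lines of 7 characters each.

After op 1 fill(6,0,W) [47 cells changed]:
WWWWWWW
WWWWWWW
WWRRRWW
WWRRRWW
WWRRRWW
WWWWWWW
WWWWWWW
WWWWWWW
WGWWWWW
After op 2 paint(0,4,G):
WWWWGWW
WWWWWWW
WWRRRWW
WWRRRWW
WWRRRWW
WWWWWWW
WWWWWWW
WWWWWWW
WGWWWWW

Answer: WWWWGWW
WWWWWWW
WWRRRWW
WWRRRWW
WWRRRWW
WWWWWWW
WWWWWWW
WWWWWWW
WGWWWWW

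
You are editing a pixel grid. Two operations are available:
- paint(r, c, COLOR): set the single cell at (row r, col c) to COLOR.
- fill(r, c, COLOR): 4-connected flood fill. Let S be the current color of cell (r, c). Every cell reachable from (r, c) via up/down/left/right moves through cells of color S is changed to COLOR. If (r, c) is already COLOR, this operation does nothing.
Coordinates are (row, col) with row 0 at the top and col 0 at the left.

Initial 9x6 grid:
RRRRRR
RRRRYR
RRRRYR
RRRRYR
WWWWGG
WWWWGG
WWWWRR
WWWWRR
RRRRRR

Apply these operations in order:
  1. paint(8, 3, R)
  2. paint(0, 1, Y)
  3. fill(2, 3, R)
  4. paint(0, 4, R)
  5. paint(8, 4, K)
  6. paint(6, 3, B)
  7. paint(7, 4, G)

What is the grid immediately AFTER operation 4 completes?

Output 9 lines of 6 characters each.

Answer: RYRRRR
RRRRYR
RRRRYR
RRRRYR
WWWWGG
WWWWGG
WWWWRR
WWWWRR
RRRRRR

Derivation:
After op 1 paint(8,3,R):
RRRRRR
RRRRYR
RRRRYR
RRRRYR
WWWWGG
WWWWGG
WWWWRR
WWWWRR
RRRRRR
After op 2 paint(0,1,Y):
RYRRRR
RRRRYR
RRRRYR
RRRRYR
WWWWGG
WWWWGG
WWWWRR
WWWWRR
RRRRRR
After op 3 fill(2,3,R) [0 cells changed]:
RYRRRR
RRRRYR
RRRRYR
RRRRYR
WWWWGG
WWWWGG
WWWWRR
WWWWRR
RRRRRR
After op 4 paint(0,4,R):
RYRRRR
RRRRYR
RRRRYR
RRRRYR
WWWWGG
WWWWGG
WWWWRR
WWWWRR
RRRRRR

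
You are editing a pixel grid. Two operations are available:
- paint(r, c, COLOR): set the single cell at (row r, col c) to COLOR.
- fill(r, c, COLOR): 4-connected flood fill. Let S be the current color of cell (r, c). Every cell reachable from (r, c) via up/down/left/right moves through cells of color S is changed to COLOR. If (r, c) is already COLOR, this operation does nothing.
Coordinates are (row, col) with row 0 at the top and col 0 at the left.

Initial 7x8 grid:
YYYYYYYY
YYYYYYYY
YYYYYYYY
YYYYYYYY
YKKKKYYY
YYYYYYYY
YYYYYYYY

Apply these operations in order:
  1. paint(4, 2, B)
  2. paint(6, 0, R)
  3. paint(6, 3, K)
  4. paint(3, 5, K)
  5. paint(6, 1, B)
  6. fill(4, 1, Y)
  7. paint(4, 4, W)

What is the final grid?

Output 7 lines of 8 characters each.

After op 1 paint(4,2,B):
YYYYYYYY
YYYYYYYY
YYYYYYYY
YYYYYYYY
YKBKKYYY
YYYYYYYY
YYYYYYYY
After op 2 paint(6,0,R):
YYYYYYYY
YYYYYYYY
YYYYYYYY
YYYYYYYY
YKBKKYYY
YYYYYYYY
RYYYYYYY
After op 3 paint(6,3,K):
YYYYYYYY
YYYYYYYY
YYYYYYYY
YYYYYYYY
YKBKKYYY
YYYYYYYY
RYYKYYYY
After op 4 paint(3,5,K):
YYYYYYYY
YYYYYYYY
YYYYYYYY
YYYYYKYY
YKBKKYYY
YYYYYYYY
RYYKYYYY
After op 5 paint(6,1,B):
YYYYYYYY
YYYYYYYY
YYYYYYYY
YYYYYKYY
YKBKKYYY
YYYYYYYY
RBYKYYYY
After op 6 fill(4,1,Y) [1 cells changed]:
YYYYYYYY
YYYYYYYY
YYYYYYYY
YYYYYKYY
YYBKKYYY
YYYYYYYY
RBYKYYYY
After op 7 paint(4,4,W):
YYYYYYYY
YYYYYYYY
YYYYYYYY
YYYYYKYY
YYBKWYYY
YYYYYYYY
RBYKYYYY

Answer: YYYYYYYY
YYYYYYYY
YYYYYYYY
YYYYYKYY
YYBKWYYY
YYYYYYYY
RBYKYYYY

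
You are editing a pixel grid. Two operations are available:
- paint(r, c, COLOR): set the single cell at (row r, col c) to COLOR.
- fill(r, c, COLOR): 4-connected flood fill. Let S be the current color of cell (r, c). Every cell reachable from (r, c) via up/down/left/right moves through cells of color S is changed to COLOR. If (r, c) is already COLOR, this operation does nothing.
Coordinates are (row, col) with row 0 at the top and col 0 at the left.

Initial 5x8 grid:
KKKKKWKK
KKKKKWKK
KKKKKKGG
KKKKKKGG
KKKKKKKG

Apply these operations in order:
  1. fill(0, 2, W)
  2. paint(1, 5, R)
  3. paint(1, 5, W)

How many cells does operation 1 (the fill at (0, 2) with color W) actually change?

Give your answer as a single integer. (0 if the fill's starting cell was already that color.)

After op 1 fill(0,2,W) [29 cells changed]:
WWWWWWKK
WWWWWWKK
WWWWWWGG
WWWWWWGG
WWWWWWWG

Answer: 29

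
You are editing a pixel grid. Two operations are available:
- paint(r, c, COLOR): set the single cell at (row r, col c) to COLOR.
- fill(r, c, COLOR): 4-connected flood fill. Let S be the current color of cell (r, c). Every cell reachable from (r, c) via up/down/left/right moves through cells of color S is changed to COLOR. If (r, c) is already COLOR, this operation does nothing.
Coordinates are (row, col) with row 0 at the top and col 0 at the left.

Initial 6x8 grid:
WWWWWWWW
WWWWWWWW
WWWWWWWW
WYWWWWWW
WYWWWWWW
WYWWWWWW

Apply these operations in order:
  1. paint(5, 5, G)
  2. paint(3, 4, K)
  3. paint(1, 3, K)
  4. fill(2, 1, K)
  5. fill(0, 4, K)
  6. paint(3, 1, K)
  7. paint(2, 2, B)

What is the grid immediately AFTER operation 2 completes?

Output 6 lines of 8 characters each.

Answer: WWWWWWWW
WWWWWWWW
WWWWWWWW
WYWWKWWW
WYWWWWWW
WYWWWGWW

Derivation:
After op 1 paint(5,5,G):
WWWWWWWW
WWWWWWWW
WWWWWWWW
WYWWWWWW
WYWWWWWW
WYWWWGWW
After op 2 paint(3,4,K):
WWWWWWWW
WWWWWWWW
WWWWWWWW
WYWWKWWW
WYWWWWWW
WYWWWGWW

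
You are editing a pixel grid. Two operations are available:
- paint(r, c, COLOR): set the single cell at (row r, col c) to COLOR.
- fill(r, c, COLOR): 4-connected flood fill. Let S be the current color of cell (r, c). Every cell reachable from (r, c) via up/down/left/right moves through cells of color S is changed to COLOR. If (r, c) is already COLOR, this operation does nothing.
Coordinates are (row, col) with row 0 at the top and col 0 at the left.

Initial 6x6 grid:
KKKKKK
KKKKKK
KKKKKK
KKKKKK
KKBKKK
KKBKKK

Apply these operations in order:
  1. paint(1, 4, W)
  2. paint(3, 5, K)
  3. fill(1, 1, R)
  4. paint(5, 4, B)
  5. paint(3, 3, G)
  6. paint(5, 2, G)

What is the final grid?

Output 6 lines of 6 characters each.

Answer: RRRRRR
RRRRWR
RRRRRR
RRRGRR
RRBRRR
RRGRBR

Derivation:
After op 1 paint(1,4,W):
KKKKKK
KKKKWK
KKKKKK
KKKKKK
KKBKKK
KKBKKK
After op 2 paint(3,5,K):
KKKKKK
KKKKWK
KKKKKK
KKKKKK
KKBKKK
KKBKKK
After op 3 fill(1,1,R) [33 cells changed]:
RRRRRR
RRRRWR
RRRRRR
RRRRRR
RRBRRR
RRBRRR
After op 4 paint(5,4,B):
RRRRRR
RRRRWR
RRRRRR
RRRRRR
RRBRRR
RRBRBR
After op 5 paint(3,3,G):
RRRRRR
RRRRWR
RRRRRR
RRRGRR
RRBRRR
RRBRBR
After op 6 paint(5,2,G):
RRRRRR
RRRRWR
RRRRRR
RRRGRR
RRBRRR
RRGRBR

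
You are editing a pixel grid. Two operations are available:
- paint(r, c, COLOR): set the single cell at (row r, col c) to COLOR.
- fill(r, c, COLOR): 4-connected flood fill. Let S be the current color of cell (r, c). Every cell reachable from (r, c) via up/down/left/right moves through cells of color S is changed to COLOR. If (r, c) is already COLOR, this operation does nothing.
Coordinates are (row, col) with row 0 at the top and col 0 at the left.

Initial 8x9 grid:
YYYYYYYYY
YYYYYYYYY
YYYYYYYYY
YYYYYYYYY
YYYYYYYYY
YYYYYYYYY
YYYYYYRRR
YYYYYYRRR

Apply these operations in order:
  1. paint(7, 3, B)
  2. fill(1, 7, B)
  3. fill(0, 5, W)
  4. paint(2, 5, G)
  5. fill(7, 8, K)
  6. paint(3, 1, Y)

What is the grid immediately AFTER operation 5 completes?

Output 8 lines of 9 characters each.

After op 1 paint(7,3,B):
YYYYYYYYY
YYYYYYYYY
YYYYYYYYY
YYYYYYYYY
YYYYYYYYY
YYYYYYYYY
YYYYYYRRR
YYYBYYRRR
After op 2 fill(1,7,B) [65 cells changed]:
BBBBBBBBB
BBBBBBBBB
BBBBBBBBB
BBBBBBBBB
BBBBBBBBB
BBBBBBBBB
BBBBBBRRR
BBBBBBRRR
After op 3 fill(0,5,W) [66 cells changed]:
WWWWWWWWW
WWWWWWWWW
WWWWWWWWW
WWWWWWWWW
WWWWWWWWW
WWWWWWWWW
WWWWWWRRR
WWWWWWRRR
After op 4 paint(2,5,G):
WWWWWWWWW
WWWWWWWWW
WWWWWGWWW
WWWWWWWWW
WWWWWWWWW
WWWWWWWWW
WWWWWWRRR
WWWWWWRRR
After op 5 fill(7,8,K) [6 cells changed]:
WWWWWWWWW
WWWWWWWWW
WWWWWGWWW
WWWWWWWWW
WWWWWWWWW
WWWWWWWWW
WWWWWWKKK
WWWWWWKKK

Answer: WWWWWWWWW
WWWWWWWWW
WWWWWGWWW
WWWWWWWWW
WWWWWWWWW
WWWWWWWWW
WWWWWWKKK
WWWWWWKKK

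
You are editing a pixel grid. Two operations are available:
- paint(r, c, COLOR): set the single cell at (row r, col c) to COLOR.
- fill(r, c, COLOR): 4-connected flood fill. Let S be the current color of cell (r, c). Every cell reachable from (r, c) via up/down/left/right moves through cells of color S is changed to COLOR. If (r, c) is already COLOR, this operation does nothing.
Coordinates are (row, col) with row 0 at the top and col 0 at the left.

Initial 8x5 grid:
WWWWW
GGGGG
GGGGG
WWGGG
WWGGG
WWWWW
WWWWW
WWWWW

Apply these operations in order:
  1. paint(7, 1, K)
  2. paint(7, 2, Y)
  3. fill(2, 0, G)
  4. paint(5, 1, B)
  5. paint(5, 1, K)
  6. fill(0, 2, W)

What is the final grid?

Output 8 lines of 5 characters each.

Answer: WWWWW
GGGGG
GGGGG
WWGGG
WWGGG
WKWWW
WWWWW
WKYWW

Derivation:
After op 1 paint(7,1,K):
WWWWW
GGGGG
GGGGG
WWGGG
WWGGG
WWWWW
WWWWW
WKWWW
After op 2 paint(7,2,Y):
WWWWW
GGGGG
GGGGG
WWGGG
WWGGG
WWWWW
WWWWW
WKYWW
After op 3 fill(2,0,G) [0 cells changed]:
WWWWW
GGGGG
GGGGG
WWGGG
WWGGG
WWWWW
WWWWW
WKYWW
After op 4 paint(5,1,B):
WWWWW
GGGGG
GGGGG
WWGGG
WWGGG
WBWWW
WWWWW
WKYWW
After op 5 paint(5,1,K):
WWWWW
GGGGG
GGGGG
WWGGG
WWGGG
WKWWW
WWWWW
WKYWW
After op 6 fill(0,2,W) [0 cells changed]:
WWWWW
GGGGG
GGGGG
WWGGG
WWGGG
WKWWW
WWWWW
WKYWW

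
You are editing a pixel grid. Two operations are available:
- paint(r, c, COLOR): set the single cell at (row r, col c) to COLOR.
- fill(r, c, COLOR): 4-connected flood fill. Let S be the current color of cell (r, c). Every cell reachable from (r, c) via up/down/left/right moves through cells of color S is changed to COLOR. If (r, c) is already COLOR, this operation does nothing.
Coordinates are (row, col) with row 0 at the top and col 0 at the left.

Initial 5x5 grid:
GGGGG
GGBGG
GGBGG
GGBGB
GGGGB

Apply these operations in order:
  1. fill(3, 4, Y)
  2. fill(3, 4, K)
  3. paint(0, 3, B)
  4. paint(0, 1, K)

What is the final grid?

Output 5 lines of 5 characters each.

Answer: GKGBG
GGBGG
GGBGG
GGBGK
GGGGK

Derivation:
After op 1 fill(3,4,Y) [2 cells changed]:
GGGGG
GGBGG
GGBGG
GGBGY
GGGGY
After op 2 fill(3,4,K) [2 cells changed]:
GGGGG
GGBGG
GGBGG
GGBGK
GGGGK
After op 3 paint(0,3,B):
GGGBG
GGBGG
GGBGG
GGBGK
GGGGK
After op 4 paint(0,1,K):
GKGBG
GGBGG
GGBGG
GGBGK
GGGGK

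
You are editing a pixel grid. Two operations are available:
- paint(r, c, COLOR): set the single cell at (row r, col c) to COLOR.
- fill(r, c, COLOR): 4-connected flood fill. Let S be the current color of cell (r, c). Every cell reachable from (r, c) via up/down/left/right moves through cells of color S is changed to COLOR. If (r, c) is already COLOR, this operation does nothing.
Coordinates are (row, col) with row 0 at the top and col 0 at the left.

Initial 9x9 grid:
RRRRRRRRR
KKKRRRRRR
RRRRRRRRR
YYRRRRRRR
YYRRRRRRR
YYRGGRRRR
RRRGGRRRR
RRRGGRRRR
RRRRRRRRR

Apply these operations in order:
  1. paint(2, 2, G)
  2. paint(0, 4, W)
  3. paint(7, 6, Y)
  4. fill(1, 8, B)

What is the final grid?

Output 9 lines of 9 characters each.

After op 1 paint(2,2,G):
RRRRRRRRR
KKKRRRRRR
RRGRRRRRR
YYRRRRRRR
YYRRRRRRR
YYRGGRRRR
RRRGGRRRR
RRRGGRRRR
RRRRRRRRR
After op 2 paint(0,4,W):
RRRRWRRRR
KKKRRRRRR
RRGRRRRRR
YYRRRRRRR
YYRRRRRRR
YYRGGRRRR
RRRGGRRRR
RRRGGRRRR
RRRRRRRRR
After op 3 paint(7,6,Y):
RRRRWRRRR
KKKRRRRRR
RRGRRRRRR
YYRRRRRRR
YYRRRRRRR
YYRGGRRRR
RRRGGRRRR
RRRGGRYRR
RRRRRRRRR
After op 4 fill(1,8,B) [61 cells changed]:
BBBBWBBBB
KKKBBBBBB
RRGBBBBBB
YYBBBBBBB
YYBBBBBBB
YYBGGBBBB
BBBGGBBBB
BBBGGBYBB
BBBBBBBBB

Answer: BBBBWBBBB
KKKBBBBBB
RRGBBBBBB
YYBBBBBBB
YYBBBBBBB
YYBGGBBBB
BBBGGBBBB
BBBGGBYBB
BBBBBBBBB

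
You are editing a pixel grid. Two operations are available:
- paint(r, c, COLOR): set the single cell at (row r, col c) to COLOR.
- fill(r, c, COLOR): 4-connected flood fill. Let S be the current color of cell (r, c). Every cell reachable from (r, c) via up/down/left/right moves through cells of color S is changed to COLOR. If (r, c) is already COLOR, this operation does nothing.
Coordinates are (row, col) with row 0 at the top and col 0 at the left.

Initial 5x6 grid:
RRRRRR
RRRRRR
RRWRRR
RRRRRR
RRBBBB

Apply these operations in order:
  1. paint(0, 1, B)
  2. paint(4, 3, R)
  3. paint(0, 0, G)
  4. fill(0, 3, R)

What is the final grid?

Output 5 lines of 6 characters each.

Answer: GBRRRR
RRRRRR
RRWRRR
RRRRRR
RRBRBB

Derivation:
After op 1 paint(0,1,B):
RBRRRR
RRRRRR
RRWRRR
RRRRRR
RRBBBB
After op 2 paint(4,3,R):
RBRRRR
RRRRRR
RRWRRR
RRRRRR
RRBRBB
After op 3 paint(0,0,G):
GBRRRR
RRRRRR
RRWRRR
RRRRRR
RRBRBB
After op 4 fill(0,3,R) [0 cells changed]:
GBRRRR
RRRRRR
RRWRRR
RRRRRR
RRBRBB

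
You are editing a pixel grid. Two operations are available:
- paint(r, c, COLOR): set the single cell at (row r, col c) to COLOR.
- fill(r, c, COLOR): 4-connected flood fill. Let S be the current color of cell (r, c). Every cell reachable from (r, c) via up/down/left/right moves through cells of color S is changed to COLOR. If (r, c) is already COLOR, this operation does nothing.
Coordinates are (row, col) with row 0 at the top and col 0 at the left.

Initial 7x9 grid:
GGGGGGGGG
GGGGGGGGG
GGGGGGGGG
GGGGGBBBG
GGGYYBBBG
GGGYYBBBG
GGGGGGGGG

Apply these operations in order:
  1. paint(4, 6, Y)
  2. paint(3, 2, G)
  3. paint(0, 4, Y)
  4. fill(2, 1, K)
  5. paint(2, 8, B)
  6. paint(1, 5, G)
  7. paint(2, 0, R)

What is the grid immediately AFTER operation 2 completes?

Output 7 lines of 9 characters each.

Answer: GGGGGGGGG
GGGGGGGGG
GGGGGGGGG
GGGGGBBBG
GGGYYBYBG
GGGYYBBBG
GGGGGGGGG

Derivation:
After op 1 paint(4,6,Y):
GGGGGGGGG
GGGGGGGGG
GGGGGGGGG
GGGGGBBBG
GGGYYBYBG
GGGYYBBBG
GGGGGGGGG
After op 2 paint(3,2,G):
GGGGGGGGG
GGGGGGGGG
GGGGGGGGG
GGGGGBBBG
GGGYYBYBG
GGGYYBBBG
GGGGGGGGG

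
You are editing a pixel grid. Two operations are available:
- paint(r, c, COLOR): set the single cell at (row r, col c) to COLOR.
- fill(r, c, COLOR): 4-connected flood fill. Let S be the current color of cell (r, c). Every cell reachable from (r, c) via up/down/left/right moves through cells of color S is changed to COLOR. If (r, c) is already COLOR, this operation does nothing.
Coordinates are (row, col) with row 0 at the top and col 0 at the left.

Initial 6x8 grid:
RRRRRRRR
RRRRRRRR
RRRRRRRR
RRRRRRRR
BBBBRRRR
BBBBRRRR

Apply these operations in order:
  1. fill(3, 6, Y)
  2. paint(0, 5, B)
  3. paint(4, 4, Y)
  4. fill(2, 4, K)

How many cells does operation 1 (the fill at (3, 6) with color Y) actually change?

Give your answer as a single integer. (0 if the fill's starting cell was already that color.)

After op 1 fill(3,6,Y) [40 cells changed]:
YYYYYYYY
YYYYYYYY
YYYYYYYY
YYYYYYYY
BBBBYYYY
BBBBYYYY

Answer: 40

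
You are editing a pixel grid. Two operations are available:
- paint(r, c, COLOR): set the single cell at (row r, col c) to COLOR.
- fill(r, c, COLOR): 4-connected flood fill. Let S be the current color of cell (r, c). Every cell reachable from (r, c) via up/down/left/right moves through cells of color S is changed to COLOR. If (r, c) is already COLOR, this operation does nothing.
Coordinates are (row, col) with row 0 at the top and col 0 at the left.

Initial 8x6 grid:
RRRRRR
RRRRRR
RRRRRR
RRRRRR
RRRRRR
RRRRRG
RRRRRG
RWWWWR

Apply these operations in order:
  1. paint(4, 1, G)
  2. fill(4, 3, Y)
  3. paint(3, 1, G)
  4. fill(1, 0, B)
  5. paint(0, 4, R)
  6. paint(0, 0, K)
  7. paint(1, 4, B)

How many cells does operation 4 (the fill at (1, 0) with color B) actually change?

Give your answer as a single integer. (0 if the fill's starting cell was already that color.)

Answer: 39

Derivation:
After op 1 paint(4,1,G):
RRRRRR
RRRRRR
RRRRRR
RRRRRR
RGRRRR
RRRRRG
RRRRRG
RWWWWR
After op 2 fill(4,3,Y) [40 cells changed]:
YYYYYY
YYYYYY
YYYYYY
YYYYYY
YGYYYY
YYYYYG
YYYYYG
YWWWWR
After op 3 paint(3,1,G):
YYYYYY
YYYYYY
YYYYYY
YGYYYY
YGYYYY
YYYYYG
YYYYYG
YWWWWR
After op 4 fill(1,0,B) [39 cells changed]:
BBBBBB
BBBBBB
BBBBBB
BGBBBB
BGBBBB
BBBBBG
BBBBBG
BWWWWR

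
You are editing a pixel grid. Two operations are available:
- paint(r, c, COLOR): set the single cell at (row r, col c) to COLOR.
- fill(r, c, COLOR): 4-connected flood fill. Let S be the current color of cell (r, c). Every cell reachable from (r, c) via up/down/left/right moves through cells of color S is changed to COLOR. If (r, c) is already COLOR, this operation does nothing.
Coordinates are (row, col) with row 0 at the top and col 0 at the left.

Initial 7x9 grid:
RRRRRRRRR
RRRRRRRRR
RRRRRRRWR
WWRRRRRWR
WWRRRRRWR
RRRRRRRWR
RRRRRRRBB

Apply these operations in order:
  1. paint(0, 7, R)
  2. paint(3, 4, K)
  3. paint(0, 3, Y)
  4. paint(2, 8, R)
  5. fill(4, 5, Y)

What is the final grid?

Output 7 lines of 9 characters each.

After op 1 paint(0,7,R):
RRRRRRRRR
RRRRRRRRR
RRRRRRRWR
WWRRRRRWR
WWRRRRRWR
RRRRRRRWR
RRRRRRRBB
After op 2 paint(3,4,K):
RRRRRRRRR
RRRRRRRRR
RRRRRRRWR
WWRRKRRWR
WWRRRRRWR
RRRRRRRWR
RRRRRRRBB
After op 3 paint(0,3,Y):
RRRYRRRRR
RRRRRRRRR
RRRRRRRWR
WWRRKRRWR
WWRRRRRWR
RRRRRRRWR
RRRRRRRBB
After op 4 paint(2,8,R):
RRRYRRRRR
RRRRRRRRR
RRRRRRRWR
WWRRKRRWR
WWRRRRRWR
RRRRRRRWR
RRRRRRRBB
After op 5 fill(4,5,Y) [51 cells changed]:
YYYYYYYYY
YYYYYYYYY
YYYYYYYWY
WWYYKYYWY
WWYYYYYWY
YYYYYYYWY
YYYYYYYBB

Answer: YYYYYYYYY
YYYYYYYYY
YYYYYYYWY
WWYYKYYWY
WWYYYYYWY
YYYYYYYWY
YYYYYYYBB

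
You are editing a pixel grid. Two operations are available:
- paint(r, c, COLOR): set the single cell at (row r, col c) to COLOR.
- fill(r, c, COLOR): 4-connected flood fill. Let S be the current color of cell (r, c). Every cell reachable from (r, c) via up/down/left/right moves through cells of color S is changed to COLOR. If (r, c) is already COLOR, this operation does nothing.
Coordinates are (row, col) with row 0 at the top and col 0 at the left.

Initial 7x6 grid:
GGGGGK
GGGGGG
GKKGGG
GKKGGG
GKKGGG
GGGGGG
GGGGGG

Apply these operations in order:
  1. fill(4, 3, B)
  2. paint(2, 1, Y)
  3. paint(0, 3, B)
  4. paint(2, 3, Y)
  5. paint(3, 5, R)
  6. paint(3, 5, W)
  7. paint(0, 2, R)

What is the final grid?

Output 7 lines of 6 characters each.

After op 1 fill(4,3,B) [35 cells changed]:
BBBBBK
BBBBBB
BKKBBB
BKKBBB
BKKBBB
BBBBBB
BBBBBB
After op 2 paint(2,1,Y):
BBBBBK
BBBBBB
BYKBBB
BKKBBB
BKKBBB
BBBBBB
BBBBBB
After op 3 paint(0,3,B):
BBBBBK
BBBBBB
BYKBBB
BKKBBB
BKKBBB
BBBBBB
BBBBBB
After op 4 paint(2,3,Y):
BBBBBK
BBBBBB
BYKYBB
BKKBBB
BKKBBB
BBBBBB
BBBBBB
After op 5 paint(3,5,R):
BBBBBK
BBBBBB
BYKYBB
BKKBBR
BKKBBB
BBBBBB
BBBBBB
After op 6 paint(3,5,W):
BBBBBK
BBBBBB
BYKYBB
BKKBBW
BKKBBB
BBBBBB
BBBBBB
After op 7 paint(0,2,R):
BBRBBK
BBBBBB
BYKYBB
BKKBBW
BKKBBB
BBBBBB
BBBBBB

Answer: BBRBBK
BBBBBB
BYKYBB
BKKBBW
BKKBBB
BBBBBB
BBBBBB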